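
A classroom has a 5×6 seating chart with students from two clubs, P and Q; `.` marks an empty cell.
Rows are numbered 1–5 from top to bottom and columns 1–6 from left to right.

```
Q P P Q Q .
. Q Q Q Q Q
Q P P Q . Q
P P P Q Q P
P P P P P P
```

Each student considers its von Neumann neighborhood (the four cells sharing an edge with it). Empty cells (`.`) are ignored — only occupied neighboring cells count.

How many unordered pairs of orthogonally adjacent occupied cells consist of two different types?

Scan each occupied cell's neighbors to the right and below so each pair is counted once.
Row 1: Q(1,1)–P(1,2)≠ P(1,2)–P(1,3)= P(1,2)–Q(2,2)≠ P(1,3)–Q(1,4)≠ P(1,3)–Q(2,3)≠ Q(1,4)–Q(1,5)= Q(1,4)–Q(2,4)= Q(1,5)–Q(2,5)=  → 4/8 unlike.
Row 2: Q(2,2)–Q(2,3)= Q(2,2)–P(3,2)≠ Q(2,3)–Q(2,4)= Q(2,3)–P(3,3)≠ Q(2,4)–Q(2,5)= Q(2,4)–Q(3,4)= Q(2,5)–Q(2,6)= Q(2,6)–Q(3,6)=  → 2/8 unlike.
Row 3: Q(3,1)–P(3,2)≠ Q(3,1)–P(4,1)≠ P(3,2)–P(3,3)= P(3,2)–P(4,2)= P(3,3)–Q(3,4)≠ P(3,3)–P(4,3)= Q(3,4)–Q(4,4)= Q(3,6)–P(4,6)≠  → 4/8 unlike.
Row 4: P(4,1)–P(4,2)= P(4,1)–P(5,1)= P(4,2)–P(4,3)= P(4,2)–P(5,2)= P(4,3)–Q(4,4)≠ P(4,3)–P(5,3)= Q(4,4)–Q(4,5)= Q(4,4)–P(5,4)≠ Q(4,5)–P(4,6)≠ Q(4,5)–P(5,5)≠ P(4,6)–P(5,6)=  → 4/11 unlike.
Row 5: P(5,1)–P(5,2)= P(5,2)–P(5,3)= P(5,3)–P(5,4)= P(5,4)–P(5,5)= P(5,5)–P(5,6)=  → 0/5 unlike.
Total adjacent occupied pairs: 40; unlike-type pairs: 14.

14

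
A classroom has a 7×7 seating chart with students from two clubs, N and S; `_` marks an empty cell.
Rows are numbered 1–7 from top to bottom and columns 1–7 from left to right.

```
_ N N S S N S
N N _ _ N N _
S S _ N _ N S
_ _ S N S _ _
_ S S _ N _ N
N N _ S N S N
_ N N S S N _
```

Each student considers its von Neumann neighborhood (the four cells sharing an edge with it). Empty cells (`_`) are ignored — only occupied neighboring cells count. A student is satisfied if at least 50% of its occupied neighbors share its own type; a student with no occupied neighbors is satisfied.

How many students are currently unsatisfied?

10

(1,2)N 2/2 ok
(1,3)N 1/2 ok
(1,4)S 1/2 ok
(1,5)S 1/3 unhappy
(1,6)N 1/3 unhappy
(1,7)S 0/1 unhappy
(2,1)N 1/2 ok
(2,2)N 2/3 ok
(2,5)N 1/2 ok
(2,6)N 3/3 ok
(3,1)S 1/2 ok
(3,2)S 1/2 ok
(3,4)N 1/1 ok
(3,6)N 1/2 ok
(3,7)S 0/1 unhappy
(4,3)S 1/2 ok
(4,4)N 1/3 unhappy
(4,5)S 0/2 unhappy
(5,2)S 1/2 ok
(5,3)S 2/2 ok
(5,5)N 1/2 ok
(5,7)N 1/1 ok
(6,1)N 1/1 ok
(6,2)N 2/3 ok
(6,4)S 1/2 ok
(6,5)N 1/4 unhappy
(6,6)S 0/3 unhappy
(6,7)N 1/2 ok
(7,2)N 2/2 ok
(7,3)N 1/2 ok
(7,4)S 2/3 ok
(7,5)S 1/3 unhappy
(7,6)N 0/2 unhappy
Unsatisfied: (1,5), (1,6), (1,7), (3,7), (4,4), (4,5), (6,5), (6,6), (7,5), (7,6) — 10 in total.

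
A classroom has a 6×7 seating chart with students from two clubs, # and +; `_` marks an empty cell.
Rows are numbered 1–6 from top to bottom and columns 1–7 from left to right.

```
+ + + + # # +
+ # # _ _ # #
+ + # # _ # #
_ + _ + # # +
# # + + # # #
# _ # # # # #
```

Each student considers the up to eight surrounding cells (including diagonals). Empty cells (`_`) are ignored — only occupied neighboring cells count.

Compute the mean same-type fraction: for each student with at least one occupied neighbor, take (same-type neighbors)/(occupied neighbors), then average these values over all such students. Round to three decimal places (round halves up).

0.626

(1,1)+ 2/3
(1,2)+ 3/5
(1,3)+ 2/4
(1,4)+ 1/3
(1,5)# 2/3
(1,6)# 3/4
(1,7)+ 0/3
(2,1)+ 4/5
(2,2)# 2/8
(2,3)# 3/7
(2,6)# 5/6
(2,7)# 4/5
(3,1)+ 3/4
(3,2)+ 3/6
(3,3)# 3/6
(3,4)# 3/4
(3,6)# 5/6
(3,7)# 4/5
(4,2)+ 3/6
(4,4)+ 2/6
(4,5)# 5/7
(4,6)# 6/7
(4,7)+ 0/5
(5,1)# 2/3
(5,2)# 3/5
(5,3)+ 3/6
(5,4)+ 2/7
(5,5)# 6/8
(5,6)# 7/8
(5,7)# 4/5
(6,1)# 2/2
(6,3)# 2/4
(6,4)# 3/5
(6,5)# 4/5
(6,6)# 5/5
(6,7)# 3/3
Sum over 36 students: 2/3 + 3/5 + 2/4 + 1/3 + 2/3 + 3/4 + 0/3 + 4/5 + 2/8 + 3/7 + 5/6 + 4/5 + 3/4 + 3/6 + 3/6 + 3/4 + 5/6 + 4/5 + 3/6 + 2/6 + 5/7 + 6/7 + 0/5 + 2/3 + 3/5 + 3/6 + 2/7 + 6/8 + 7/8 + 4/5 + 2/2 + 2/4 + 3/5 + 4/5 + 5/5 + 3/3 = 18937/840; mean = 18937/840 ÷ 36 = 18937/30240 = 0.626223… → 0.626.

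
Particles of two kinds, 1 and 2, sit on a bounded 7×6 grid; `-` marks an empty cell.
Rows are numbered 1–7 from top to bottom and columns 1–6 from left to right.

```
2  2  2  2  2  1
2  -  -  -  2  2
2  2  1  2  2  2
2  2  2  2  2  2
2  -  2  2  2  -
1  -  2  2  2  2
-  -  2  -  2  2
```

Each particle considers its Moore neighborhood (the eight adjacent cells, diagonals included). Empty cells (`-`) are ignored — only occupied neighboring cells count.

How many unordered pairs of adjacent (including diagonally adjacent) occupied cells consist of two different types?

9

Scan each occupied cell's neighbors to the right and below (and the two forward diagonals) so each pair is counted once.
Row 1: 2(1,1)–2(1,2)= 2(1,1)–2(2,1)= 2(1,2)–2(1,3)= 2(1,2)–2(2,1)= 2(1,3)–2(1,4)= 2(1,4)–2(1,5)= 2(1,4)–2(2,5)= 2(1,5)–1(1,6)≠ 2(1,5)–2(2,5)= 2(1,5)–2(2,6)= 1(1,6)–2(2,6)≠ 1(1,6)–2(2,5)≠  → 3/12 unlike.
Row 2: 2(2,1)–2(3,1)= 2(2,1)–2(3,2)= 2(2,5)–2(2,6)= 2(2,5)–2(3,5)= 2(2,5)–2(3,6)= 2(2,5)–2(3,4)= 2(2,6)–2(3,6)= 2(2,6)–2(3,5)=  → 0/8 unlike.
Row 3: 2(3,1)–2(3,2)= 2(3,1)–2(4,1)= 2(3,1)–2(4,2)= 2(3,2)–1(3,3)≠ 2(3,2)–2(4,2)= 2(3,2)–2(4,3)= 2(3,2)–2(4,1)= 1(3,3)–2(3,4)≠ 1(3,3)–2(4,3)≠ 1(3,3)–2(4,4)≠ 1(3,3)–2(4,2)≠ 2(3,4)–2(3,5)= 2(3,4)–2(4,4)= 2(3,4)–2(4,5)= 2(3,4)–2(4,3)= 2(3,5)–2(3,6)= 2(3,5)–2(4,5)= 2(3,5)–2(4,6)= 2(3,5)–2(4,4)= 2(3,6)–2(4,6)= 2(3,6)–2(4,5)=  → 5/21 unlike.
Row 4: 2(4,1)–2(4,2)= 2(4,1)–2(5,1)= 2(4,2)–2(4,3)= 2(4,2)–2(5,3)= 2(4,2)–2(5,1)= 2(4,3)–2(4,4)= 2(4,3)–2(5,3)= 2(4,3)–2(5,4)= 2(4,4)–2(4,5)= 2(4,4)–2(5,4)= 2(4,4)–2(5,5)= 2(4,4)–2(5,3)= 2(4,5)–2(4,6)= 2(4,5)–2(5,5)= 2(4,5)–2(5,4)= 2(4,6)–2(5,5)=  → 0/16 unlike.
Row 5: 2(5,1)–1(6,1)≠ 2(5,3)–2(5,4)= 2(5,3)–2(6,3)= 2(5,3)–2(6,4)= 2(5,4)–2(5,5)= 2(5,4)–2(6,4)= 2(5,4)–2(6,5)= 2(5,4)–2(6,3)= 2(5,5)–2(6,5)= 2(5,5)–2(6,6)= 2(5,5)–2(6,4)=  → 1/11 unlike.
Row 6: 2(6,3)–2(6,4)= 2(6,3)–2(7,3)= 2(6,4)–2(6,5)= 2(6,4)–2(7,5)= 2(6,4)–2(7,3)= 2(6,5)–2(6,6)= 2(6,5)–2(7,5)= 2(6,5)–2(7,6)= 2(6,6)–2(7,6)= 2(6,6)–2(7,5)=  → 0/10 unlike.
Row 7: 2(7,5)–2(7,6)=  → 0/1 unlike.
Total adjacent occupied pairs: 79; unlike-type pairs: 9.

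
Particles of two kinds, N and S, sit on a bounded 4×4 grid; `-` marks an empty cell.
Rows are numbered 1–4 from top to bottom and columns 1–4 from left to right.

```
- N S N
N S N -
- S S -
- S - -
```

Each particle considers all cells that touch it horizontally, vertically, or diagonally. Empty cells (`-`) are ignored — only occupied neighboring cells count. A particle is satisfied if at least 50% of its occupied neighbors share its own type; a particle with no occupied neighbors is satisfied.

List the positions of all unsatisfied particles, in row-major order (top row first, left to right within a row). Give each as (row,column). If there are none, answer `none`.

Row 1: (1,2)N 2/4 satisfied · (1,3)S 1/4 not · (1,4)N 1/2 satisfied
Row 2: (2,1)N 1/3 not · (2,2)S 3/6 satisfied · (2,3)N 2/6 not
Row 3: (3,2)S 3/5 satisfied · (3,3)S 3/4 satisfied
Row 4: (4,2)S 2/2 satisfied

(1,3), (2,1), (2,3)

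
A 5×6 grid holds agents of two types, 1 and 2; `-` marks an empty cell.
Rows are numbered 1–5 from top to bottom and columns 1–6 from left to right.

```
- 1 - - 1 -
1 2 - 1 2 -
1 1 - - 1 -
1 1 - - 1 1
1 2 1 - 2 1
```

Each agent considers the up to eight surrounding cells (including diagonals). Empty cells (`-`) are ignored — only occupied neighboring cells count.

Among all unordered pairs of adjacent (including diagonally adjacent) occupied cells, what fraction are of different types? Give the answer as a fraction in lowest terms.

Scan each occupied cell's neighbors to the right and below (and the two forward diagonals) so each pair is counted once.
Row 1: 1(1,2)–2(2,2)≠ 1(1,2)–1(2,1)= 1(1,5)–2(2,5)≠ 1(1,5)–1(2,4)=  → 2/4 unlike.
Row 2: 1(2,1)–2(2,2)≠ 1(2,1)–1(3,1)= 1(2,1)–1(3,2)= 2(2,2)–1(3,2)≠ 2(2,2)–1(3,1)≠ 1(2,4)–2(2,5)≠ 1(2,4)–1(3,5)= 2(2,5)–1(3,5)≠  → 5/8 unlike.
Row 3: 1(3,1)–1(3,2)= 1(3,1)–1(4,1)= 1(3,1)–1(4,2)= 1(3,2)–1(4,2)= 1(3,2)–1(4,1)= 1(3,5)–1(4,5)= 1(3,5)–1(4,6)=  → 0/7 unlike.
Row 4: 1(4,1)–1(4,2)= 1(4,1)–1(5,1)= 1(4,1)–2(5,2)≠ 1(4,2)–2(5,2)≠ 1(4,2)–1(5,3)= 1(4,2)–1(5,1)= 1(4,5)–1(4,6)= 1(4,5)–2(5,5)≠ 1(4,5)–1(5,6)= 1(4,6)–1(5,6)= 1(4,6)–2(5,5)≠  → 4/11 unlike.
Row 5: 1(5,1)–2(5,2)≠ 2(5,2)–1(5,3)≠ 2(5,5)–1(5,6)≠  → 3/3 unlike.
Total adjacent occupied pairs: 33; unlike-type pairs: 14.
14/33 is already in lowest terms.

14/33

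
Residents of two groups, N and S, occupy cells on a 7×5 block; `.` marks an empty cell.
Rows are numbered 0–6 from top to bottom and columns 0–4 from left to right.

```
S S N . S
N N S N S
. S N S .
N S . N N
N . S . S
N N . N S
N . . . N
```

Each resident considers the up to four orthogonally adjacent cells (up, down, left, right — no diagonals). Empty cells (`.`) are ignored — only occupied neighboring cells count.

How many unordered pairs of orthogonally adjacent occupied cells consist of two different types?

17

Scan each occupied cell's neighbors to the right and below so each pair is counted once.
Row 0: S(0,0)–S(0,1)= S(0,0)–N(1,0)≠ S(0,1)–N(0,2)≠ S(0,1)–N(1,1)≠ N(0,2)–S(1,2)≠ S(0,4)–S(1,4)=  → 4/6 unlike.
Row 1: N(1,0)–N(1,1)= N(1,1)–S(1,2)≠ N(1,1)–S(2,1)≠ S(1,2)–N(1,3)≠ S(1,2)–N(2,2)≠ N(1,3)–S(1,4)≠ N(1,3)–S(2,3)≠  → 6/7 unlike.
Row 2: S(2,1)–N(2,2)≠ S(2,1)–S(3,1)= N(2,2)–S(2,3)≠ S(2,3)–N(3,3)≠  → 3/4 unlike.
Row 3: N(3,0)–S(3,1)≠ N(3,0)–N(4,0)= N(3,3)–N(3,4)= N(3,4)–S(4,4)≠  → 2/4 unlike.
Row 4: N(4,0)–N(5,0)= S(4,4)–S(5,4)=  → 0/2 unlike.
Row 5: N(5,0)–N(5,1)= N(5,0)–N(6,0)= N(5,3)–S(5,4)≠ S(5,4)–N(6,4)≠  → 2/4 unlike.
Total adjacent occupied pairs: 27; unlike-type pairs: 17.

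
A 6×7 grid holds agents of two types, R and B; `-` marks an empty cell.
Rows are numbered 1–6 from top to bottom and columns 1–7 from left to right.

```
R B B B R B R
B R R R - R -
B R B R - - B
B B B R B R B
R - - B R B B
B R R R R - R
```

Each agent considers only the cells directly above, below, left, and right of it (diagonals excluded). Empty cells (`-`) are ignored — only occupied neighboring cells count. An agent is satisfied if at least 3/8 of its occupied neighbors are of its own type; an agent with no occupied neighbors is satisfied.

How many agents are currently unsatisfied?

19

(1,1)R 0/2 not
(1,2)B 1/3 not
(1,3)B 2/3 satisfied
(1,4)B 1/3 not
(1,5)R 0/2 not
(1,6)B 0/3 not
(1,7)R 0/1 not
(2,1)B 1/3 not
(2,2)R 2/4 satisfied
(2,3)R 2/4 satisfied
(2,4)R 2/3 satisfied
(2,6)R 0/1 not
(3,1)B 2/3 satisfied
(3,2)R 1/4 not
(3,3)B 1/4 not
(3,4)R 2/3 satisfied
(3,7)B 1/1 satisfied
(4,1)B 2/3 satisfied
(4,2)B 2/3 satisfied
(4,3)B 2/3 satisfied
(4,4)R 1/4 not
(4,5)B 0/3 not
(4,6)R 0/3 not
(4,7)B 2/3 satisfied
(5,1)R 0/2 not
(5,4)B 0/3 not
(5,5)R 1/4 not
(5,6)B 1/3 not
(5,7)B 2/3 satisfied
(6,1)B 0/2 not
(6,2)R 1/2 satisfied
(6,3)R 2/2 satisfied
(6,4)R 2/3 satisfied
(6,5)R 2/2 satisfied
(6,7)R 0/1 not
Unsatisfied: (1,1), (1,2), (1,4), (1,5), (1,6), (1,7), (2,1), (2,6), (3,2), (3,3), (4,4), (4,5), (4,6), (5,1), (5,4), (5,5), (5,6), (6,1), (6,7) — 19 in total.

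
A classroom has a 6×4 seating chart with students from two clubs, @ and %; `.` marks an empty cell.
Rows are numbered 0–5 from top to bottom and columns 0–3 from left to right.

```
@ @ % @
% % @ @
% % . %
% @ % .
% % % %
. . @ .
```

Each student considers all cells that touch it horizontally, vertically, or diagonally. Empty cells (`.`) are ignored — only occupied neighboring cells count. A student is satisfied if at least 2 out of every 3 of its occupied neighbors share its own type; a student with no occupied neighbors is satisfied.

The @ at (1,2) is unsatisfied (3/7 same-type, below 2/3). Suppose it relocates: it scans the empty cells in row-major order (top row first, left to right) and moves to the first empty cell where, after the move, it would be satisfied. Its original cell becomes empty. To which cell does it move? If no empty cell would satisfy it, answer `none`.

Vacating (1,2). Empty cells in order:
  (2,2): 2/6 same-type → still unsatisfied.
  (3,3): 0/4 same-type → still unsatisfied.
  (5,0): 0/2 same-type → still unsatisfied.
  (5,1): 1/4 same-type → still unsatisfied.
  (5,3): 1/3 same-type → still unsatisfied.

none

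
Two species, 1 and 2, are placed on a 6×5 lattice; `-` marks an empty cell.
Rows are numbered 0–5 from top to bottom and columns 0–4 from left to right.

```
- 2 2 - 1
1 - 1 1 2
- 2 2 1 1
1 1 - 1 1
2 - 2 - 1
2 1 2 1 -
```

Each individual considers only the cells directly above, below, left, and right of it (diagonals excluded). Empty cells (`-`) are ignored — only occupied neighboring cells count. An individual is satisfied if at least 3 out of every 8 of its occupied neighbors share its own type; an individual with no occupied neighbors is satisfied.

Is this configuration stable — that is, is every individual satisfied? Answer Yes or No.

(0,1)2 1/1 ✓
(0,2)2 1/2 ✓
(0,4)1 0/1 ✗
(1,0)1 0/0 ✓
(1,2)1 1/3 ✗
(1,3)1 2/3 ✓
(1,4)2 0/3 ✗
(2,1)2 1/2 ✓
(2,2)2 1/3 ✗
(2,3)1 3/4 ✓
(2,4)1 2/3 ✓
(3,0)1 1/2 ✓
(3,1)1 1/2 ✓
(3,3)1 2/2 ✓
(3,4)1 3/3 ✓
(4,0)2 1/2 ✓
(4,2)2 1/1 ✓
(4,4)1 1/1 ✓
(5,0)2 1/2 ✓
(5,1)1 0/2 ✗
(5,2)2 1/3 ✗
(5,3)1 0/1 ✗
For instance (0,4) has only 0/1 same-type neighbors, below 3/8.

No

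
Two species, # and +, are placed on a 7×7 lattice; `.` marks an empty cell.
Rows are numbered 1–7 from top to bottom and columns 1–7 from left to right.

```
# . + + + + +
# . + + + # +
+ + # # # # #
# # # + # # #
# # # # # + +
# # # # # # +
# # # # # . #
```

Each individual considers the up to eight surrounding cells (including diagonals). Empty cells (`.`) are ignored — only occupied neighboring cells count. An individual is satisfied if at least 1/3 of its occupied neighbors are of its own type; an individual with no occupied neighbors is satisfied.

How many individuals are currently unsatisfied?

(1,1)# 1/1 ✓
(1,3)+ 3/3 ✓
(1,4)+ 5/5 ✓
(1,5)+ 4/5 ✓
(1,6)+ 4/5 ✓
(1,7)+ 2/3 ✓
(2,1)# 1/3 ✓
(2,3)+ 4/6 ✓
(2,4)+ 5/8 ✓
(2,5)+ 4/8 ✓
(2,6)# 3/8 ✓
(2,7)+ 2/5 ✓
(3,1)+ 1/4 ✗
(3,2)+ 2/7 ✗
(3,3)# 3/7 ✓
(3,4)# 4/8 ✓
(3,5)# 5/8 ✓
(3,6)# 6/8 ✓
(3,7)# 4/5 ✓
(4,1)# 3/5 ✓
(4,2)# 6/8 ✓
(4,3)# 6/8 ✓
(4,4)+ 0/8 ✗
(4,5)# 6/8 ✓
(4,6)# 6/8 ✓
(4,7)# 3/5 ✓
(5,1)# 5/5 ✓
(5,2)# 8/8 ✓
(5,3)# 7/8 ✓
(5,4)# 7/8 ✓
(5,5)# 6/8 ✓
(5,6)+ 2/8 ✗
(5,7)+ 2/5 ✓
(6,1)# 5/5 ✓
(6,2)# 8/8 ✓
(6,3)# 8/8 ✓
(6,4)# 8/8 ✓
(6,5)# 6/7 ✓
(6,6)# 4/7 ✓
(6,7)+ 2/4 ✓
(7,1)# 3/3 ✓
(7,2)# 5/5 ✓
(7,3)# 5/5 ✓
(7,4)# 5/5 ✓
(7,5)# 4/4 ✓
(7,7)# 1/2 ✓
Unsatisfied: (3,1), (3,2), (4,4), (5,6) — 4 in total.

4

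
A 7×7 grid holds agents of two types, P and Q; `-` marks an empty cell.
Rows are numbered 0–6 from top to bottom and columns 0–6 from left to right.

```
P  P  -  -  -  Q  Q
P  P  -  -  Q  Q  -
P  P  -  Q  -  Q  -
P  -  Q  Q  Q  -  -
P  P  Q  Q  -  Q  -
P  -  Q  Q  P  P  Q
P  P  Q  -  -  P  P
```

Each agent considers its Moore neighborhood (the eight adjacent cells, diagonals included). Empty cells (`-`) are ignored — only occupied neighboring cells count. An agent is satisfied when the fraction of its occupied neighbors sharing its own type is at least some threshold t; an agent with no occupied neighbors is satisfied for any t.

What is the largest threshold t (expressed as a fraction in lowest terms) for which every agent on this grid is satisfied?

1/4

(0,0)P 3/3
(0,1)P 3/3
(0,5)Q 3/3
(0,6)Q 2/2
(1,0)P 5/5
(1,1)P 5/5
(1,4)Q 4/4
(1,5)Q 4/4
(2,0)P 4/4
(2,1)P 4/5
(2,3)Q 4/4
(2,5)Q 3/3
(3,0)P 4/4
(3,2)Q 4/6
(3,3)Q 5/5
(3,4)Q 5/5
(4,0)P 3/3
(4,1)P 3/6
(4,2)Q 5/6
(4,3)Q 6/7
(4,5)Q 2/4
(5,0)P 4/4
(5,2)Q 4/6
(5,3)Q 4/5
(5,4)P 2/5
(5,5)P 3/5
(5,6)Q 1/4
(6,0)P 2/2
(6,1)P 2/4
(6,2)Q 2/3
(6,5)P 3/4
(6,6)P 2/3
The smallest same-type fraction is 1/4 at (5,6), which reduces to 1/4. Any threshold above that leaves this agent unsatisfied.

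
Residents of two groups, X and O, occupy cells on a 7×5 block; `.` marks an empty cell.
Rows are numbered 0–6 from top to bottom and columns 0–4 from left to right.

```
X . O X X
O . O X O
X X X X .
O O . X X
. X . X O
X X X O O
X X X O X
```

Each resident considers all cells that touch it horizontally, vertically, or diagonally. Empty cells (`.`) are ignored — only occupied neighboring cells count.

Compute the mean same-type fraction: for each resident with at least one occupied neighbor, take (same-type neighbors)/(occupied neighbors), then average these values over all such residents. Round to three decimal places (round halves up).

0.493

(0,0)X 0/1
(0,2)O 1/3
(0,3)X 2/5
(0,4)X 2/3
(1,0)O 0/3
(1,2)O 1/6
(1,3)X 4/7
(1,4)O 0/4
(2,0)X 1/4
(2,1)X 2/6
(2,2)X 4/6
(2,3)X 4/6
(3,0)O 1/4
(3,1)O 1/5
(3,3)X 4/5
(3,4)X 3/4
(4,1)X 3/5
(4,3)X 3/6
(4,4)O 2/5
(5,0)X 4/4
(5,1)X 6/6
(5,2)X 5/7
(5,3)O 3/7
(5,4)O 3/5
(6,0)X 3/3
(6,1)X 5/5
(6,2)X 3/5
(6,3)O 2/5
(6,4)X 0/3
Sum over 29 residents: 0/1 + 1/3 + 2/5 + 2/3 + 0/3 + 1/6 + 4/7 + 0/4 + 1/4 + 2/6 + 4/6 + 4/6 + 1/4 + 1/5 + 4/5 + 3/4 + 3/5 + 3/6 + 2/5 + 4/4 + 6/6 + 5/7 + 3/7 + 3/5 + 3/3 + 5/5 + 3/5 + 2/5 + 0/3 = 1201/84; mean = 1201/84 ÷ 29 = 1201/2436 = 0.493021… → 0.493.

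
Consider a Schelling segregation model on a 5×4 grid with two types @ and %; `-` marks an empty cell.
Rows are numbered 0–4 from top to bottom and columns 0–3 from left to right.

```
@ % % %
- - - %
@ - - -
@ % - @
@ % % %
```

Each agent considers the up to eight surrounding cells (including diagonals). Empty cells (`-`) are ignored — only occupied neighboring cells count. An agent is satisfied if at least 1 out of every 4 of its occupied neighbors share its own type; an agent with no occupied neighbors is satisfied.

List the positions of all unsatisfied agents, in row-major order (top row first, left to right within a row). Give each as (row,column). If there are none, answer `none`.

(0,0)@ 0/1 ✗
(0,1)% 1/2 ✓
(0,2)% 3/3 ✓
(0,3)% 2/2 ✓
(1,3)% 2/2 ✓
(2,0)@ 1/2 ✓
(3,0)@ 2/4 ✓
(3,1)% 2/5 ✓
(3,3)@ 0/2 ✗
(4,0)@ 1/3 ✓
(4,1)% 2/4 ✓
(4,2)% 3/4 ✓
(4,3)% 1/2 ✓

(0,0), (3,3)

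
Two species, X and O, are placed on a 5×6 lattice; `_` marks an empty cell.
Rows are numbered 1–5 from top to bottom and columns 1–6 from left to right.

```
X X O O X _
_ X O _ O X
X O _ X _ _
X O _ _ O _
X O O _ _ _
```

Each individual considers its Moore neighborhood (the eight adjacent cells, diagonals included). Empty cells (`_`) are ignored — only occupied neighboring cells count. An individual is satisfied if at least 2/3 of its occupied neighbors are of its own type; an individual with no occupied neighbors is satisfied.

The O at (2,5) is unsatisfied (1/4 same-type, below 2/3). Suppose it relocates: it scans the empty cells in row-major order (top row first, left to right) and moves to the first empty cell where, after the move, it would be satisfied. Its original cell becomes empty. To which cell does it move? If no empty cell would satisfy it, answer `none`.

Vacating (2,5). Empty cells in order:
  (1,6): 0/2 same-type → still unsatisfied.
  (2,1): 1/5 same-type → still unsatisfied.
  (2,4): 3/5 same-type → still unsatisfied.
  (3,3): 3/5 same-type → still unsatisfied.
  (3,5): 1/3 same-type → still unsatisfied.
  (3,6): 1/2 same-type → still unsatisfied.
  (4,3): 4/5 same-type → satisfied — stop here.

(4,3)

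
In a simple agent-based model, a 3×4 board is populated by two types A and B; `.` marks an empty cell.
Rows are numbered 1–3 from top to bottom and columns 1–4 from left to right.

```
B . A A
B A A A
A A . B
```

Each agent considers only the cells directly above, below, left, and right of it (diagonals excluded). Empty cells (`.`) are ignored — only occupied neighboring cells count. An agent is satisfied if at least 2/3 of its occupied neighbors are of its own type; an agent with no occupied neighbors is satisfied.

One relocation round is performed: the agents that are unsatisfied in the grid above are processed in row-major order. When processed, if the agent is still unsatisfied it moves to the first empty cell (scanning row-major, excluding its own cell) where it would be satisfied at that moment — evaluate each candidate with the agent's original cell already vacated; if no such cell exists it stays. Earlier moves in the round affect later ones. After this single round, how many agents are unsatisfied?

Initially unsatisfied (in order): (2,1), (3,1), (3,4).
  (2,1): no empty cell satisfies it; stays.
  (3,1) → (1,2).
  (3,4): no empty cell satisfies it; stays.
Resulting grid:
B A A A
B A A A
. A . B
Unsatisfied now: (1,1), (2,1), (3,4).

3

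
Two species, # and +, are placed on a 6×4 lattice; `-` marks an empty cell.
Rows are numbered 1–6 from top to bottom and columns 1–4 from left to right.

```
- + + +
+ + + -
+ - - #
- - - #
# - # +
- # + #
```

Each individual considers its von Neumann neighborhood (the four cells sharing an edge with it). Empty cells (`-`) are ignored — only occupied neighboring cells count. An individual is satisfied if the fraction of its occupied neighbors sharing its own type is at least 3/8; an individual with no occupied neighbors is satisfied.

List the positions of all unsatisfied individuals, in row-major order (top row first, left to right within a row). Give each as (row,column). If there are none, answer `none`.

Row 1: (1,2)+ 2/2 ✓ · (1,3)+ 3/3 ✓ · (1,4)+ 1/1 ✓
Row 2: (2,1)+ 2/2 ✓ · (2,2)+ 3/3 ✓ · (2,3)+ 2/2 ✓
Row 3: (3,1)+ 1/1 ✓ · (3,4)# 1/1 ✓
Row 4: (4,4)# 1/2 ✓
Row 5: (5,1)# 0/0 ✓ · (5,3)# 0/2 ✗ · (5,4)+ 0/3 ✗
Row 6: (6,2)# 0/1 ✗ · (6,3)+ 0/3 ✗ · (6,4)# 0/2 ✗

(5,3), (5,4), (6,2), (6,3), (6,4)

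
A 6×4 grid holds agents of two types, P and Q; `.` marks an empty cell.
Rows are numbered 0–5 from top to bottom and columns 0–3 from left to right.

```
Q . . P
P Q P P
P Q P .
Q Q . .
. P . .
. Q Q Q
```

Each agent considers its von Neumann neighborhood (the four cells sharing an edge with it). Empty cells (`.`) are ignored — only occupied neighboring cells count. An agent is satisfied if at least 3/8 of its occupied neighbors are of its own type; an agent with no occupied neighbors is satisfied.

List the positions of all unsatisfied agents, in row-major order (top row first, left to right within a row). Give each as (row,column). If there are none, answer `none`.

(0,0), (1,0), (1,1), (2,0), (4,1)

(0,0)Q 0/1 not
(0,3)P 1/1 satisfied
(1,0)P 1/3 not
(1,1)Q 1/3 not
(1,2)P 2/3 satisfied
(1,3)P 2/2 satisfied
(2,0)P 1/3 not
(2,1)Q 2/4 satisfied
(2,2)P 1/2 satisfied
(3,0)Q 1/2 satisfied
(3,1)Q 2/3 satisfied
(4,1)P 0/2 not
(5,1)Q 1/2 satisfied
(5,2)Q 2/2 satisfied
(5,3)Q 1/1 satisfied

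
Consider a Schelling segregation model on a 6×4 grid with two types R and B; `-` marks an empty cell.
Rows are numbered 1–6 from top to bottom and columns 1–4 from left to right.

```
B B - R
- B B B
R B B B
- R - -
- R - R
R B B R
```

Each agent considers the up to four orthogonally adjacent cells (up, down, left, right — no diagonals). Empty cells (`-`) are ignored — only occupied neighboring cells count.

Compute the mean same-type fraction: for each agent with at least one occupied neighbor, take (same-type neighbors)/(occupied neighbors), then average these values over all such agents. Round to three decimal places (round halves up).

0.618

Row 1: (1,1)B 1/1 · (1,2)B 2/2 · (1,4)R 0/1
Row 2: (2,2)B 3/3 · (2,3)B 3/3 · (2,4)B 2/3
Row 3: (3,1)R 0/1 · (3,2)B 2/4 · (3,3)B 3/3 · (3,4)B 2/2
Row 4: (4,2)R 1/2
Row 5: (5,2)R 1/2 · (5,4)R 1/1
Row 6: (6,1)R 0/1 · (6,2)B 1/3 · (6,3)B 1/2 · (6,4)R 1/2
Sum over 17 agents: 1/1 + 2/2 + 0/1 + 3/3 + 3/3 + 2/3 + 0/1 + 2/4 + 3/3 + 2/2 + 1/2 + 1/2 + 1/1 + 0/1 + 1/3 + 1/2 + 1/2 = 21/2; mean = 21/2 ÷ 17 = 21/34 = 0.617647… → 0.618.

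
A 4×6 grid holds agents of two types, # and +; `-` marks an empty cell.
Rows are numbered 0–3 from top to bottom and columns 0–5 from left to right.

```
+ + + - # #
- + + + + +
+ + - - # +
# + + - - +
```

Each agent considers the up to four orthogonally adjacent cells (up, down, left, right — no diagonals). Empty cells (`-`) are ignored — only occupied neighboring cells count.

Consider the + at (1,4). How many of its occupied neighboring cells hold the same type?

2

Occupied neighbors of (1,4): (0,4)=#, (2,4)=#, (1,3)=+, (1,5)=+.
Same type (+): 2 of 4.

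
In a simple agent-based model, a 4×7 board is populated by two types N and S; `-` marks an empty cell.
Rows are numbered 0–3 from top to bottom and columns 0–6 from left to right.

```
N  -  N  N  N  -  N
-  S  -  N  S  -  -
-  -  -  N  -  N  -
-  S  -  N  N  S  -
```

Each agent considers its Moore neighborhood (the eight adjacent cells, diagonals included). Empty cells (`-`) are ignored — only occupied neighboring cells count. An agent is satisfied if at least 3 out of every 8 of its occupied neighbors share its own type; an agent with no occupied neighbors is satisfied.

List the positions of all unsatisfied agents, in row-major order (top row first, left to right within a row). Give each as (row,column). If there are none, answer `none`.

(0,0), (1,1), (1,4), (2,5), (3,5)

Row 0: (0,0)N 0/1 not · (0,2)N 2/3 satisfied · (0,3)N 3/4 satisfied · (0,4)N 2/3 satisfied · (0,6)N 0/0 satisfied
Row 1: (1,1)S 0/2 not · (1,3)N 4/5 satisfied · (1,4)S 0/5 not
Row 2: (2,3)N 3/4 satisfied · (2,5)N 1/3 not
Row 3: (3,1)S 0/0 satisfied · (3,3)N 2/2 satisfied · (3,4)N 3/4 satisfied · (3,5)S 0/2 not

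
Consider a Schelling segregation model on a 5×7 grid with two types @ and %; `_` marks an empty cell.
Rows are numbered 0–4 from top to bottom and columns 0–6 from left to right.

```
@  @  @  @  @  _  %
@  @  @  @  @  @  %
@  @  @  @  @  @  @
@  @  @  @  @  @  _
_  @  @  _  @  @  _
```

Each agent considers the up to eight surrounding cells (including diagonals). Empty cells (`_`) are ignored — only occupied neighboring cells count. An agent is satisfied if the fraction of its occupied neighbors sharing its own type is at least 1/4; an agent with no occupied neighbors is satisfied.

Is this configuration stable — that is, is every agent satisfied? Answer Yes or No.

Yes

Row 0: (0,0)@ 3/3 ok · (0,1)@ 5/5 ok · (0,2)@ 5/5 ok · (0,3)@ 5/5 ok · (0,4)@ 4/4 ok · (0,6)% 1/2 ok
Row 1: (1,0)@ 5/5 ok · (1,1)@ 8/8 ok · (1,2)@ 8/8 ok · (1,3)@ 8/8 ok · (1,4)@ 7/7 ok · (1,5)@ 5/7 ok · (1,6)% 1/4 ok
Row 2: (2,0)@ 5/5 ok · (2,1)@ 8/8 ok · (2,2)@ 8/8 ok · (2,3)@ 8/8 ok · (2,4)@ 8/8 ok · (2,5)@ 6/7 ok · (2,6)@ 3/4 ok
Row 3: (3,0)@ 4/4 ok · (3,1)@ 7/7 ok · (3,2)@ 7/7 ok · (3,3)@ 7/7 ok · (3,4)@ 7/7 ok · (3,5)@ 6/6 ok
Row 4: (4,1)@ 4/4 ok · (4,2)@ 4/4 ok · (4,4)@ 4/4 ok · (4,5)@ 3/3 ok
All meet the threshold, so the configuration is stable.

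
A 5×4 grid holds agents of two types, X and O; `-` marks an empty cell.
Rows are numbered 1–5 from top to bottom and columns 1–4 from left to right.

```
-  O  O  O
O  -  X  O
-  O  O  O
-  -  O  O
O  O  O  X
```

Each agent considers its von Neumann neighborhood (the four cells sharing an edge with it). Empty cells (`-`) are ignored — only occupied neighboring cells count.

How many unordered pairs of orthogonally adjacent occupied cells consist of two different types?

5

Scan each occupied cell's neighbors to the right and below so each pair is counted once.
Row 1: O(1,2)–O(1,3)= O(1,3)–O(1,4)= O(1,3)–X(2,3)≠ O(1,4)–O(2,4)=  → 1/4 unlike.
Row 2: X(2,3)–O(2,4)≠ X(2,3)–O(3,3)≠ O(2,4)–O(3,4)=  → 2/3 unlike.
Row 3: O(3,2)–O(3,3)= O(3,3)–O(3,4)= O(3,3)–O(4,3)= O(3,4)–O(4,4)=  → 0/4 unlike.
Row 4: O(4,3)–O(4,4)= O(4,3)–O(5,3)= O(4,4)–X(5,4)≠  → 1/3 unlike.
Row 5: O(5,1)–O(5,2)= O(5,2)–O(5,3)= O(5,3)–X(5,4)≠  → 1/3 unlike.
Total adjacent occupied pairs: 17; unlike-type pairs: 5.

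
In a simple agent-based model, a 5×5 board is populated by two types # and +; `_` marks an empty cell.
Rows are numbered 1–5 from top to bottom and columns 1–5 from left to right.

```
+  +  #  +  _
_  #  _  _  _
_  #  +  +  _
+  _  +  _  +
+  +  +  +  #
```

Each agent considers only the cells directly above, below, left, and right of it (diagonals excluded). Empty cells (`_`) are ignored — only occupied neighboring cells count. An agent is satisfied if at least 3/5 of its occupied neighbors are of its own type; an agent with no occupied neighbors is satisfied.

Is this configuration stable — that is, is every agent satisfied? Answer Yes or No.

Row 1: (1,1)+ 1/1 ok · (1,2)+ 1/3 unhappy · (1,3)# 0/2 unhappy · (1,4)+ 0/1 unhappy
Row 2: (2,2)# 1/2 unhappy
Row 3: (3,2)# 1/2 unhappy · (3,3)+ 2/3 ok · (3,4)+ 1/1 ok
Row 4: (4,1)+ 1/1 ok · (4,3)+ 2/2 ok · (4,5)+ 0/1 unhappy
Row 5: (5,1)+ 2/2 ok · (5,2)+ 2/2 ok · (5,3)+ 3/3 ok · (5,4)+ 1/2 unhappy · (5,5)# 0/2 unhappy
For instance (1,2) has only 1/3 same-type neighbors, below 3/5.

No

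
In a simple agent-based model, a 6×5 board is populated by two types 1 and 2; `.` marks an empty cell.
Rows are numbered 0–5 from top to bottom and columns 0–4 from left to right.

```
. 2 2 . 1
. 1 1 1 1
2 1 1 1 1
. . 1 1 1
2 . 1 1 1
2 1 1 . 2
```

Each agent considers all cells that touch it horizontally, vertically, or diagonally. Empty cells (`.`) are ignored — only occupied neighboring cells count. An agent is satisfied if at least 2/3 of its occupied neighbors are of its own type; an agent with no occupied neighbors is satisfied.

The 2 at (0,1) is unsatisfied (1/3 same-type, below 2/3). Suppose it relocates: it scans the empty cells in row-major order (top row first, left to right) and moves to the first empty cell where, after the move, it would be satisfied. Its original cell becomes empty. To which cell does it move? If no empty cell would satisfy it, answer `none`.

(3,0)

Vacating (0,1). Empty cells in order:
  (0,0): 0/1 same-type → still unsatisfied.
  (0,3): 1/5 same-type → still unsatisfied.
  (1,0): 1/3 same-type → still unsatisfied.
  (3,0): 2/3 same-type → satisfied — stop here.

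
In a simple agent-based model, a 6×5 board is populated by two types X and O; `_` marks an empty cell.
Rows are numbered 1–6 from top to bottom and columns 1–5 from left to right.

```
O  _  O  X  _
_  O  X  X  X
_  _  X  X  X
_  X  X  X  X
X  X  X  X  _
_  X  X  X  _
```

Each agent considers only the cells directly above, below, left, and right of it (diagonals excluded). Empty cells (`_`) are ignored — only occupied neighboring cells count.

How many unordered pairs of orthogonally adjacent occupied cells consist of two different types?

3

Scan each occupied cell's neighbors to the right and below so each pair is counted once.
Row 1: O(1,3)–X(1,4)≠ O(1,3)–X(2,3)≠ X(1,4)–X(2,4)=  → 2/3 unlike.
Row 2: O(2,2)–X(2,3)≠ X(2,3)–X(2,4)= X(2,3)–X(3,3)= X(2,4)–X(2,5)= X(2,4)–X(3,4)= X(2,5)–X(3,5)=  → 1/6 unlike.
Row 3: X(3,3)–X(3,4)= X(3,3)–X(4,3)= X(3,4)–X(3,5)= X(3,4)–X(4,4)= X(3,5)–X(4,5)=  → 0/5 unlike.
Row 4: X(4,2)–X(4,3)= X(4,2)–X(5,2)= X(4,3)–X(4,4)= X(4,3)–X(5,3)= X(4,4)–X(4,5)= X(4,4)–X(5,4)=  → 0/6 unlike.
Row 5: X(5,1)–X(5,2)= X(5,2)–X(5,3)= X(5,2)–X(6,2)= X(5,3)–X(5,4)= X(5,3)–X(6,3)= X(5,4)–X(6,4)=  → 0/6 unlike.
Row 6: X(6,2)–X(6,3)= X(6,3)–X(6,4)=  → 0/2 unlike.
Total adjacent occupied pairs: 28; unlike-type pairs: 3.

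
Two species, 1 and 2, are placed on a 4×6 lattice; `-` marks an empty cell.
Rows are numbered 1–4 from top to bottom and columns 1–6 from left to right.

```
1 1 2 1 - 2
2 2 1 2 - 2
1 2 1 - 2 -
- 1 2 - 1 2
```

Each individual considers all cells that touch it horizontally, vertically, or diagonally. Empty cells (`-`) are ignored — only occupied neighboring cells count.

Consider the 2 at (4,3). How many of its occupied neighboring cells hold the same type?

Occupied neighbors of (4,3): (3,2)=2, (3,3)=1, (4,2)=1.
Same type (2): 1 of 3.

1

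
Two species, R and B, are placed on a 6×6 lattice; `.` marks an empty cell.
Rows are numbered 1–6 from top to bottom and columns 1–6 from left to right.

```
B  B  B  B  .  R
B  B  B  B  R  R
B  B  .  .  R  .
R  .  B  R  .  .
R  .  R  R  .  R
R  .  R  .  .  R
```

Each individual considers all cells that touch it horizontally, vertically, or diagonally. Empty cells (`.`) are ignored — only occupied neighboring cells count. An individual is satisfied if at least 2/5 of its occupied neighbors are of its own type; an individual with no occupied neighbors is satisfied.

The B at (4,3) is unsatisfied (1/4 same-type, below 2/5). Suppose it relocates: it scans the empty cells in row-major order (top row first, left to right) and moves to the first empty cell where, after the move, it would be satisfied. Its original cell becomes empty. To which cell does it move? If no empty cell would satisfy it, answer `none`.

(1,5)

Vacating (4,3). Empty cells in order:
  (1,5): 2/5 same-type → satisfied — stop here.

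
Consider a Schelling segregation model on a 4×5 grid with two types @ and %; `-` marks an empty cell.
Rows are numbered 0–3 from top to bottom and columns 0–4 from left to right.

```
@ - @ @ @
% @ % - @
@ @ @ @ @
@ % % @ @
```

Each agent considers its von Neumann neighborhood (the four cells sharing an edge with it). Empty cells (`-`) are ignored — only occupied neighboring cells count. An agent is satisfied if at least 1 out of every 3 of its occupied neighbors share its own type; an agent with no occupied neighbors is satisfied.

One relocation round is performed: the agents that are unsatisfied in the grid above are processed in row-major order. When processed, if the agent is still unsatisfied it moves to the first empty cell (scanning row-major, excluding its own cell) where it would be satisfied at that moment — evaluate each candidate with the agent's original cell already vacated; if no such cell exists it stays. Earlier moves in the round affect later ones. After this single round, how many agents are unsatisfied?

0

Initially unsatisfied (in order): (0,0), (1,0), (1,2).
  (0,0) → (0,1).
  (1,0): no empty cell satisfies it; stays.
  (1,2) → (0,0).
Resulting grid:
% @ @ @ @
% @ - - @
@ @ @ @ @
@ % % @ @
All satisfied now.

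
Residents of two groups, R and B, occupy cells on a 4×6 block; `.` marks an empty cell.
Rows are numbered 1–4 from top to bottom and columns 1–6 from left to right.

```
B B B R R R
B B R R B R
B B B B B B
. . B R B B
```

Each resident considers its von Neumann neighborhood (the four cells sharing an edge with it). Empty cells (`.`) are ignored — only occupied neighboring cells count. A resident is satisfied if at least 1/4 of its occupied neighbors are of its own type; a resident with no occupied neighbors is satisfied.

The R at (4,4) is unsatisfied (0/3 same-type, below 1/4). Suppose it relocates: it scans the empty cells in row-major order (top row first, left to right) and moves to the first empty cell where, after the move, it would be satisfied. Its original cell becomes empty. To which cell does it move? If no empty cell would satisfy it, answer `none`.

Vacating (4,4). Empty cells in order:
  (4,1): 0/1 same-type → still unsatisfied.
  (4,2): 0/2 same-type → still unsatisfied.

none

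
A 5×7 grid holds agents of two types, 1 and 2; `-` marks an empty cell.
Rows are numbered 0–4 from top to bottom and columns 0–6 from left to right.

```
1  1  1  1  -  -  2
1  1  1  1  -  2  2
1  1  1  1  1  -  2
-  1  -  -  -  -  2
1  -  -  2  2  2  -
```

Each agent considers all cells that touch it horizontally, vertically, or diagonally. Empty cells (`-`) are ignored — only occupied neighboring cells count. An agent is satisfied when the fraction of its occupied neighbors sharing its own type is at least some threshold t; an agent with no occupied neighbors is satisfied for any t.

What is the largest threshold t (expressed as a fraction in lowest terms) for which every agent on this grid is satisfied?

2/3

(0,0)1 3/3
(0,1)1 5/5
(0,2)1 5/5
(0,3)1 3/3
(0,6)2 2/2
(1,0)1 5/5
(1,1)1 8/8
(1,2)1 8/8
(1,3)1 6/6
(1,5)2 3/4
(1,6)2 3/3
(2,0)1 4/4
(2,1)1 6/6
(2,2)1 6/6
(2,3)1 4/4
(2,4)1 2/3
(2,6)2 3/3
(3,1)1 4/4
(3,6)2 2/2
(4,0)1 1/1
(4,3)2 1/1
(4,4)2 2/2
(4,5)2 2/2
The smallest same-type fraction is 2/3 at (2,4), which reduces to 2/3. Any threshold above that leaves this agent unsatisfied.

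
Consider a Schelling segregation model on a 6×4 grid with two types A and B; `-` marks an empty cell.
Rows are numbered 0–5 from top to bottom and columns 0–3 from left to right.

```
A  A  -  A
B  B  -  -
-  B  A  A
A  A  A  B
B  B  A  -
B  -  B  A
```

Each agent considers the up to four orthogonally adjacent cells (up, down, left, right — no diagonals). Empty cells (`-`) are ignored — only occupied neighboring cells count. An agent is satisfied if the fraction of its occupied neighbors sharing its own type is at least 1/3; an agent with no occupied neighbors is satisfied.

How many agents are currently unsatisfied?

(0,0)A 1/2 ✓
(0,1)A 1/2 ✓
(0,3)A 0/0 ✓
(1,0)B 1/2 ✓
(1,1)B 2/3 ✓
(2,1)B 1/3 ✓
(2,2)A 2/3 ✓
(2,3)A 1/2 ✓
(3,0)A 1/2 ✓
(3,1)A 2/4 ✓
(3,2)A 3/4 ✓
(3,3)B 0/2 ✗
(4,0)B 2/3 ✓
(4,1)B 1/3 ✓
(4,2)A 1/3 ✓
(5,0)B 1/1 ✓
(5,2)B 0/2 ✗
(5,3)A 0/1 ✗
Unsatisfied: (3,3), (5,2), (5,3) — 3 in total.

3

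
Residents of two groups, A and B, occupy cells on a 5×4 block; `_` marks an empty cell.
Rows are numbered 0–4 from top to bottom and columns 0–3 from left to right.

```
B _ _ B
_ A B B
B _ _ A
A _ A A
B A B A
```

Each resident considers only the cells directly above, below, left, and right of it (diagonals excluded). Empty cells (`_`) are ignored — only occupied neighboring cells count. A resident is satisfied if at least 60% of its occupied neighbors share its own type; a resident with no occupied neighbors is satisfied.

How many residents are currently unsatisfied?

10

(0,0)B 0/0 satisfied
(0,3)B 1/1 satisfied
(1,1)A 0/1 not
(1,2)B 1/2 not
(1,3)B 2/3 satisfied
(2,0)B 0/1 not
(2,3)A 1/2 not
(3,0)A 0/2 not
(3,2)A 1/2 not
(3,3)A 3/3 satisfied
(4,0)B 0/2 not
(4,1)A 0/2 not
(4,2)B 0/3 not
(4,3)A 1/2 not
Unsatisfied: (1,1), (1,2), (2,0), (2,3), (3,0), (3,2), (4,0), (4,1), (4,2), (4,3) — 10 in total.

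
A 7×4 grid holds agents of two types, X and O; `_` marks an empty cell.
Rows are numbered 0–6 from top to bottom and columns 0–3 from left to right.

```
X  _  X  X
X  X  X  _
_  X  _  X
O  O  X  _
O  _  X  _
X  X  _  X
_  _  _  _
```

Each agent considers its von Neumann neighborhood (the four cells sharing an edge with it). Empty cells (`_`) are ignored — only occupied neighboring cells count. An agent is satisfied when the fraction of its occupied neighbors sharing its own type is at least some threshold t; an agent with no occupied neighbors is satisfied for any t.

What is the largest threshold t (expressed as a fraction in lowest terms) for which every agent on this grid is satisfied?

1/3

(0,0)X 1/1
(0,2)X 2/2
(0,3)X 1/1
(1,0)X 2/2
(1,1)X 3/3
(1,2)X 2/2
(2,1)X 1/2
(2,3)X — no occupied neighbors
(3,0)O 2/2
(3,1)O 1/3
(3,2)X 1/2
(4,0)O 1/2
(4,2)X 1/1
(5,0)X 1/2
(5,1)X 1/1
(5,3)X — no occupied neighbors
The smallest same-type fraction is 1/3 at (3,1), which reduces to 1/3. Any threshold above that leaves this agent unsatisfied.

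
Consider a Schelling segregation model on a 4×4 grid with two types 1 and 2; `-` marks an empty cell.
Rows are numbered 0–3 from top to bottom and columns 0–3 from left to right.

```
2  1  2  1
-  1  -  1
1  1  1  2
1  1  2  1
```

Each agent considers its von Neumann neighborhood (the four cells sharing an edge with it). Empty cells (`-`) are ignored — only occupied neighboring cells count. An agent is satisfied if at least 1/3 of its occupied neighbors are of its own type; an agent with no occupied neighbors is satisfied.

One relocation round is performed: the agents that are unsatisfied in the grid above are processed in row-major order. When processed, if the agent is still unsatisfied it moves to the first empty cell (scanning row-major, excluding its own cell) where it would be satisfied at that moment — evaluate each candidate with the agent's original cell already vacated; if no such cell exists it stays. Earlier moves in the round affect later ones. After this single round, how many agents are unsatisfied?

2

Initially unsatisfied (in order): (0,0), (0,2), (2,3), (3,2), (3,3).
  (0,0): no empty cell satisfies it; stays.
  (0,2) → (1,0).
  (2,3): no empty cell satisfies it; stays.
  (3,2): no empty cell satisfies it; stays.
  (3,3) → (0,2).
Resulting grid:
2 1 1 1
2 1 - 1
1 1 1 2
1 1 2 -
Unsatisfied now: (2,3), (3,2).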